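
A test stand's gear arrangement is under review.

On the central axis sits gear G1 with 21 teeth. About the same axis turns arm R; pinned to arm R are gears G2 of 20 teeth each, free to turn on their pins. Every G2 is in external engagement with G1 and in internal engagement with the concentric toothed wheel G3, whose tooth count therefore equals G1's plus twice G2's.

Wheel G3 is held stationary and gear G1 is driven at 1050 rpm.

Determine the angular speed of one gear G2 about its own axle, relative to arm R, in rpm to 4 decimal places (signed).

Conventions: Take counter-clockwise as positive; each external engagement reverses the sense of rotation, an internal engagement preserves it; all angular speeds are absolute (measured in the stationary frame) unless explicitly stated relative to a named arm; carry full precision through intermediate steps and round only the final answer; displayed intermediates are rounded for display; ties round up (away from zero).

class = planetary set [G3 = 21+2·20 = 61; Willis about the carrier]
normalise by the input: solve with ω_sun = 1, then scale by 1050 rpm
ring teeth: 21 + 2·20 = 61
21(ω_sun−ω_arm) = −61(ω_ring−ω_arm),  ω_ring = 0, ω_sun = 1
21(1−ω_arm) = −61(0−ω_arm)  ⇒  82·ω_arm = 21  ⇒  ω_arm = 21/82
sun–planet mesh: 21·(1−21/82) = −20·(ω_p−ω_arm)  ⇒  ω_p−ω_arm = -1281/1640
scale: ω_p−ω_arm = -1281/1640 × 1050 rpm = -820.1524 rpm

-820.1524 rpm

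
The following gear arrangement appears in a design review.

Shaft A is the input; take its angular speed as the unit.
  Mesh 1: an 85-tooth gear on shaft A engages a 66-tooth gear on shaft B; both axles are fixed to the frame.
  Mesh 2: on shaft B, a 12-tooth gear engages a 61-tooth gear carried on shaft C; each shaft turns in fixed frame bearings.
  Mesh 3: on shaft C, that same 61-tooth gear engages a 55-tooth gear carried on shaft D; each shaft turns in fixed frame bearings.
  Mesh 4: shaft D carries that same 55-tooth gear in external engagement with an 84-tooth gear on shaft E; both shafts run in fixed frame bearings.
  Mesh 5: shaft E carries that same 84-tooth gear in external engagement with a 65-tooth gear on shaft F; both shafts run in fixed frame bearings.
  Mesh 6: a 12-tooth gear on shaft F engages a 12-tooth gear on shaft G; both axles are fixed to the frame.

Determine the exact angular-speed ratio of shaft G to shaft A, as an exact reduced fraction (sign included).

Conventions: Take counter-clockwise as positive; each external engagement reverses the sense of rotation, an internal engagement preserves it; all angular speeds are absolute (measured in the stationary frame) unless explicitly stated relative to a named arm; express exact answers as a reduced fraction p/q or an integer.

class = fixed-axis compound train [6 meshes; 6 ratios multiply, 6 sense flips]
mesh 1 [85T→66T]: running ratio 85/66, sense −
mesh 2 [12T→61T]: running ratio 170/671, sense +
mesh 3 [61T→55T]: running ratio 34/121, sense −
mesh 4 [55T→84T]: running ratio 85/462, sense +
mesh 5 [84T→65T]: running ratio 34/143, sense −
mesh 6 [12T→12T]: running ratio 34/143, sense +
ω_out/ω_in = 34/143

34/143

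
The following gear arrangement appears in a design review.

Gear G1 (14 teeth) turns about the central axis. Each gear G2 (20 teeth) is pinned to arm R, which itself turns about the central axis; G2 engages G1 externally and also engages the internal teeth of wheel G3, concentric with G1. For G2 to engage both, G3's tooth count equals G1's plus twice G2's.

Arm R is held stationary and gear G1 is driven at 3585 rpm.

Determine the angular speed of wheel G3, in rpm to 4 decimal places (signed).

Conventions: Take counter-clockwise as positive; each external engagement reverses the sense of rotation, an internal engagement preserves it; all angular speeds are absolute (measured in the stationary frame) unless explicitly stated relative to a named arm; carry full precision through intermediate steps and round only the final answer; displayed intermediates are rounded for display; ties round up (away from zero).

planetary set (14T centre, 20T on arm, 54T internal) — Willis relation
normalise by the input: solve with ω_sun = 1, then scale by 3585 rpm
ring teeth: 14 + 2·20 = 54
14(ω_sun−ω_arm) = −54(ω_ring−ω_arm),  ω_arm = 0, ω_sun = 1
ω_ring = 0 − (14/54)(1−0) = -7/27
scale: ω_ring = -7/27 × 3585 rpm = -929.4444 rpm

-929.4444 rpm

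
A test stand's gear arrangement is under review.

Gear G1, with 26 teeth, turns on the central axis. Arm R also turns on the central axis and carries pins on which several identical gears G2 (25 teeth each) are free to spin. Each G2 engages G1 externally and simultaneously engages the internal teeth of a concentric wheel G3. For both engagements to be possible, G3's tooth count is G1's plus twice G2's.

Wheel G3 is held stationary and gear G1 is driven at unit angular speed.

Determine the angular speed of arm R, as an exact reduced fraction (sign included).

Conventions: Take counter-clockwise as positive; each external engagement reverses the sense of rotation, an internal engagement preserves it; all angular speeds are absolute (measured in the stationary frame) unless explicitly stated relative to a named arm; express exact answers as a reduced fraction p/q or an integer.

13/51

recognized (axles ride arm R): planetary set, 26/25/76 teeth
ring teeth: 26 + 2·25 = 76
26(ω_sun−ω_arm) = −76(ω_ring−ω_arm),  ω_ring = 0, ω_sun = 1
26(1−ω_arm) = −76(0−ω_arm)  ⇒  102·ω_arm = 26  ⇒  ω_arm = 13/51
exact speed ratio = 13/51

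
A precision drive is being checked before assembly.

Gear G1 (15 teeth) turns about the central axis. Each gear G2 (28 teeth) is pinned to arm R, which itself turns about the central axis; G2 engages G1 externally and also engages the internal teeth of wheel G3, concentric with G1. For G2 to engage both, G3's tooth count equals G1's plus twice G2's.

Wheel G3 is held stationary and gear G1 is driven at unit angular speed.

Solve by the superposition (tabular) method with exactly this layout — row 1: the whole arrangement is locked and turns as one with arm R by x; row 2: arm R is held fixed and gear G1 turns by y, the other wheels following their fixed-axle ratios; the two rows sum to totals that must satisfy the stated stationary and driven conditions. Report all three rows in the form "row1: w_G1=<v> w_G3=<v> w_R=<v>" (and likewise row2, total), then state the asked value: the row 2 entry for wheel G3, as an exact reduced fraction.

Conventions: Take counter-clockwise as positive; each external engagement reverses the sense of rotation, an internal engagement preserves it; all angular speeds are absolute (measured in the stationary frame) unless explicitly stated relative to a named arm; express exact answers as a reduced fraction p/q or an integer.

row1: w_G1=15/86 w_G3=15/86 w_R=15/86
row2: w_G1=71/86 w_G3=-15/86 w_R=0
total: w_G1=1 w_G3=0 w_R=15/86
asked value: -15/86

planetary set (15T centre, 28T on arm, 71T internal) — Willis relation
row 1: whole set turns with the arm by x
superposition row 2 [arm held]: sun y, ring −(15/71)·y, arm 0
boundary: total ω_ring = x − (15/71)·y = 0 and total ω_sun = x + y = 1  ⇒  y = 71/86, x = 15/86
row 2 ring = −(15/71)·71/86 = -15/86
totals (row 1 + row 2): sun 15/86 + 71/86 = 1, ring 15/86 + (-15/86) = 0, arm 15/86 + 0 = 15/86
asked cell (row2, ring) = -15/86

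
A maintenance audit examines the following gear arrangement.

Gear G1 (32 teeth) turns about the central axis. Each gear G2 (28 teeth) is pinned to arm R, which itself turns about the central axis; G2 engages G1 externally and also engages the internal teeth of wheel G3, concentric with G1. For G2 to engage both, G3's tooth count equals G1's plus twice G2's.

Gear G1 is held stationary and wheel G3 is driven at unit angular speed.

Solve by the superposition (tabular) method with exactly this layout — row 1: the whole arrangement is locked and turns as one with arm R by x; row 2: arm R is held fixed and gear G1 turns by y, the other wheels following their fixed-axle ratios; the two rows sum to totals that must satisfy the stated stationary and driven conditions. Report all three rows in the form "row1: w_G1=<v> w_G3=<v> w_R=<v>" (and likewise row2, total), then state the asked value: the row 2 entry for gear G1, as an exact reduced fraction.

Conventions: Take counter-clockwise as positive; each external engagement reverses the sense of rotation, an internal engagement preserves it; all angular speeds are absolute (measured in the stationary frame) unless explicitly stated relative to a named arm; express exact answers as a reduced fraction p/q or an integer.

recognized (axles ride arm R): planetary set, 32/28/88 teeth
row 1: whole set turns with the arm by x
row 2 — arm fixed, fixed-axis ratios: sun y, ring −(32/88)·y, arm 0
boundary: total ω_sun = x + y = 0 and total ω_ring = x − (32/88)·y = 1  ⇒  y = -11/15, x = 11/15
row 2 ring = −(32/88)·(-11/15) = 4/15
totals (row 1 + row 2): sun 11/15 + (-11/15) = 0, ring 11/15 + 4/15 = 1, arm 11/15 + 0 = 11/15
asked cell (row2, sun) = -11/15

row1: w_G1=11/15 w_G3=11/15 w_R=11/15
row2: w_G1=-11/15 w_G3=4/15 w_R=0
total: w_G1=0 w_G3=1 w_R=11/15
asked value: -11/15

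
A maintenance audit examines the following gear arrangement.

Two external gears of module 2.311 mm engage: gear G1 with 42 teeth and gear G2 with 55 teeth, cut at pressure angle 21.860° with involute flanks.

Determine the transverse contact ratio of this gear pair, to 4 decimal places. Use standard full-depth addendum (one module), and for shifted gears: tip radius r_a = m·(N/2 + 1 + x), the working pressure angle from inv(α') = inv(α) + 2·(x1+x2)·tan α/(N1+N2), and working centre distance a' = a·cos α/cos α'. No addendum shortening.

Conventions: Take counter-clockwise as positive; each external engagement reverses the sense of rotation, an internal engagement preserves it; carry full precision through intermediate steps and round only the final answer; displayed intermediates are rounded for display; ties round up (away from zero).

1.6561

recognized (one external pair, fixed centres): single-mesh tooth geometry, m = 2.311, N1 = 42, N2 = 55
base radii: r_b1 = 45.041447, r_b2 = 58.982848
tip radii: r_a1 = 50.842000, r_a2 = 65.863500
no profile shift: α' = α, a' = a
action lengths: √(r_a1²−r_b1²) = 23.583405, √(r_a2²−r_b2²) = 29.309116
base pitch p_b = π·m·cos α = 6.738185
CR = (23.583405 + 29.309116 − 112.083500·sin 21.86000°)/6.738185 = 1.656137
contact ratio ≈ 1.6561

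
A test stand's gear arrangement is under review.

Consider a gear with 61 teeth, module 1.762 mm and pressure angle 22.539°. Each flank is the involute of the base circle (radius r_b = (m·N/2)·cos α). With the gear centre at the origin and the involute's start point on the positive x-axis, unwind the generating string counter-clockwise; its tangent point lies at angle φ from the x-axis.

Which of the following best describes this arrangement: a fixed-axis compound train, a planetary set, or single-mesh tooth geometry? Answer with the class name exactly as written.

single-mesh involute tooth geometry (61T wheel at module 1.762)
classification: single-mesh tooth geometry

single-mesh tooth geometry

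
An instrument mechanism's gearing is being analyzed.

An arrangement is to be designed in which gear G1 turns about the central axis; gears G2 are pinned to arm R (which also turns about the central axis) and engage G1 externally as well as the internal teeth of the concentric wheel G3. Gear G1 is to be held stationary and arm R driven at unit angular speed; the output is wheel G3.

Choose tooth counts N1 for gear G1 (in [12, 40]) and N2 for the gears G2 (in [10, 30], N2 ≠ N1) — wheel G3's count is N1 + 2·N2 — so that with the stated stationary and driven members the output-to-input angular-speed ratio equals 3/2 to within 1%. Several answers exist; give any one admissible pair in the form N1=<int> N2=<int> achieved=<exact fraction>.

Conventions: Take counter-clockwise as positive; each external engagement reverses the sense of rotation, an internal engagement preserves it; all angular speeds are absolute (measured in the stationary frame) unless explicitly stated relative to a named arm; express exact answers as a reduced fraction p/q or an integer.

design class (target 3/2): planetary set
Willis with ω_sun = 0: ω_ring/ω_arm = (N1+N3)/N3; set equal to 3/2  ⇒  N3/N1 = 1/(3/2 − 1) = 2
N3 = N1 + 2·N2  ⇒  N2/N1 = (N3/N1 − 1)/2 = (2 − 1)/2 = 1/2
smallest multiple with N1 ≥ 12 and N2 ≥ 10: k = 10  ⇒  N1 = 10·2 = 20, N2 = 10·1 = 10 (N1 ≤ 40, N2 ≤ 30, N2 ≠ N1 ✓), N3 = 20 + 2·10 = 40
check: (N1+N3)/N3 with N1 = 20, N3 = 40 gives 3/2; |achieved − target| = 0 ≤ 3/200 ✓

N1=20 N2=10 achieved=3/2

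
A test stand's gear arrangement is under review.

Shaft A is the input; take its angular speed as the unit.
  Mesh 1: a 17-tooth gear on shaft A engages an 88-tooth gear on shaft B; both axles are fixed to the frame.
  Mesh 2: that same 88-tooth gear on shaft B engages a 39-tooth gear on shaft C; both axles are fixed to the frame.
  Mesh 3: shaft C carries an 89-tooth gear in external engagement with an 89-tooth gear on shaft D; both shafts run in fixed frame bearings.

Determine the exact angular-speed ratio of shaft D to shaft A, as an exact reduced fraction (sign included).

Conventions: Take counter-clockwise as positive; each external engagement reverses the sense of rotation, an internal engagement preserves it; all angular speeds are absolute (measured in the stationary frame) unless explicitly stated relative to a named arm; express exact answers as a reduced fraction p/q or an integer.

class = fixed-axis compound train [3 meshes; 3 ratios multiply, 3 sense flips]
mesh 1 [17T→88T]: running ratio 17/88, sense −
mesh 2 [88T→39T]: running ratio 17/39, sense +
mesh 3 [89T→89T]: running ratio 17/39, sense −
ω_out/ω_in = -17/39

-17/39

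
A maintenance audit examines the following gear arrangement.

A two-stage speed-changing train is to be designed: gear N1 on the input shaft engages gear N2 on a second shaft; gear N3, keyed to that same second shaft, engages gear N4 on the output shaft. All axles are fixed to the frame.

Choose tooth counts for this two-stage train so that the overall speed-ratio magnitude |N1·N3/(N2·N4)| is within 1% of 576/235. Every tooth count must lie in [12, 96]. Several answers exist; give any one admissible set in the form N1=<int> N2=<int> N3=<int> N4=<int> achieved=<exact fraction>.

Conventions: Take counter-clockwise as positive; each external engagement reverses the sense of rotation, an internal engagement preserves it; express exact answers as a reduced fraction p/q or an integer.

N1=18 N2=15 N3=96 N4=47 achieved=576/235

2-stage fixed-axis compound train for ratio 576/235
target = 576/235 in lowest terms: an exact hit needs N1·N3 = k·576 and N2·N4 = k·235 for one integer k, every count in [12, 96]; additionally prefer no 1:1 stage (N1 ≠ N2, N3 ≠ N4)
k = 1…2: no 1:1-free in-range split of k·576 and k·235 into factor pairs; take k = 3
k = 3: N1·N3 = 1728 = 18·96, N2·N4 = 705 = 15·47
achieved = 18·96/(15·47) = 576/235; |achieved − target| = 0 ≤ 144/5875 ✓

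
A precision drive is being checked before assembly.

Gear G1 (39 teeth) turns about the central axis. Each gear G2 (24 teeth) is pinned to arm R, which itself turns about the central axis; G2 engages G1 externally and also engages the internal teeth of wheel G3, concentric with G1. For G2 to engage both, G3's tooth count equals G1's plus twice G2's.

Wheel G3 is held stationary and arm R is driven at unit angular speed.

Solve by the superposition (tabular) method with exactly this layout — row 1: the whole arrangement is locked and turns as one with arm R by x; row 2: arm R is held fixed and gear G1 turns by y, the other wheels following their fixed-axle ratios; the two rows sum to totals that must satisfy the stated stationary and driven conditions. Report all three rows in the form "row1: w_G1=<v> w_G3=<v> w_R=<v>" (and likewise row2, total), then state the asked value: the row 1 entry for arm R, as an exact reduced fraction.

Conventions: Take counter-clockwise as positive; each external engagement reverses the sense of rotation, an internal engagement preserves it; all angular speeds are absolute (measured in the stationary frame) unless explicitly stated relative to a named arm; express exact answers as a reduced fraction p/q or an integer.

row1: w_G1=1 w_G3=1 w_R=1
row2: w_G1=29/13 w_G3=-1 w_R=0
total: w_G1=42/13 w_G3=0 w_R=1
asked value: 1

class = planetary set [G3 = 39+2·24 = 87; Willis about the carrier]
row 1 — lock + rotate with arm: ω_sun = ω_ring = ω_arm = x
row 2 — arm fixed, fixed-axis ratios: sun y, ring −(39/87)·y, arm 0
boundary: total ω_ring = x − (39/87)·y = 0 and total ω_arm = x = 1  ⇒  y = 29/13, x = 1
row 2 ring = −(39/87)·29/13 = -1
totals (row 1 + row 2): sun 1 + 29/13 = 42/13, ring 1 + (-1) = 0, arm 1 + 0 = 1
asked cell (row1, arm) = 1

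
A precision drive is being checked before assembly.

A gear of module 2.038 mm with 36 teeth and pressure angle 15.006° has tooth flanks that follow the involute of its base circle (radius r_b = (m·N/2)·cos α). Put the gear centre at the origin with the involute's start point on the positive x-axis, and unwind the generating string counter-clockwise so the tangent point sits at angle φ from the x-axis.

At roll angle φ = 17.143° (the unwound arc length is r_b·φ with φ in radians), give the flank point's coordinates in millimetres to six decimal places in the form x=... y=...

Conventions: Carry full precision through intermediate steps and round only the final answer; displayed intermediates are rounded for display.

x=36.983722 y=0.313536

single-mesh involute tooth geometry (36T wheel at module 2.038)
pitch radius r_p = m·N/2 = 2.038·36/2 = 36.684000
base radius r_b = r_p·cos α = 36.684000·cos 15.006° = 35.433029
roll angle φ = 17.143° = 0.29920179 rad
x = r_b·(cos φ + φ·sin φ) = 36.983722
y = r_b·(sin φ − φ·cos φ) = 0.313536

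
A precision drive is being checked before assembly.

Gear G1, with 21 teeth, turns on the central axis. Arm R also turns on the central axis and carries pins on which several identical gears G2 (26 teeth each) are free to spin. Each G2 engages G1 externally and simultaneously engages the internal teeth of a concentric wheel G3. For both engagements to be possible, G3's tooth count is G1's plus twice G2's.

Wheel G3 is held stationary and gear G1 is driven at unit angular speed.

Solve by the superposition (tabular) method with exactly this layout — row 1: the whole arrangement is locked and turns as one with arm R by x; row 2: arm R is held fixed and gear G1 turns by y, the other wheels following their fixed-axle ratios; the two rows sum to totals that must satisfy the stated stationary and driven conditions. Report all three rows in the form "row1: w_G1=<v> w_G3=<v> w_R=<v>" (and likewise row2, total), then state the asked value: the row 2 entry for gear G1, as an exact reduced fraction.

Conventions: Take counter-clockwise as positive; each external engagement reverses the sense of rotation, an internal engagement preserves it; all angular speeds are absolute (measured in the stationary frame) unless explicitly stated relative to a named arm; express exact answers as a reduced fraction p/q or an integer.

topology: planetary set — G1 21T / G2 26T / G3 73T, arm = carrier (Willis)
row 1: whole set turns with the arm by x
row 2 — arm fixed, fixed-axis ratios: sun y, ring −(21/73)·y, arm 0
boundary: total ω_ring = x − (21/73)·y = 0 and total ω_sun = x + y = 1  ⇒  y = 73/94, x = 21/94
row 2 ring = −(21/73)·73/94 = -21/94
totals (row 1 + row 2): sun 21/94 + 73/94 = 1, ring 21/94 + (-21/94) = 0, arm 21/94 + 0 = 21/94
asked cell (row2, sun) = 73/94

row1: w_G1=21/94 w_G3=21/94 w_R=21/94
row2: w_G1=73/94 w_G3=-21/94 w_R=0
total: w_G1=1 w_G3=0 w_R=21/94
asked value: 73/94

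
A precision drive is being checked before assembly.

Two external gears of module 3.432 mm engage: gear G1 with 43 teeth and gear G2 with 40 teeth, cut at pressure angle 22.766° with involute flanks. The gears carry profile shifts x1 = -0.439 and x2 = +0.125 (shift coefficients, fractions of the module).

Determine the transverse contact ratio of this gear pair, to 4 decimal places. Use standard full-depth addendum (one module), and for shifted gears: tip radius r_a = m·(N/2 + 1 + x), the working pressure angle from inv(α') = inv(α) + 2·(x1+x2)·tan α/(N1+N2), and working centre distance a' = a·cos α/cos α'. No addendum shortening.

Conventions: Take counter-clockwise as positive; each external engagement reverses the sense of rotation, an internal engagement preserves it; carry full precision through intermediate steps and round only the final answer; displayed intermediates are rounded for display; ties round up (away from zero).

single-mesh involute tooth geometry (43T engaging 40T at module 3.432)
base radii: r_b1 = 68.039394, r_b2 = 63.292460
tip radii: r_a1 = 75.713352, r_a2 = 72.501000
inv(α') = inv(22.766°) + 2·(-0.439+0.125)·tan α/(43+40) = 0.01914626  ⇒  α' = 21.67623°
a' = a·cos α / cos α' = 142.4280·cos 22.766°/cos 21.67623° = 141.325563
action lengths: √(r_a1²−r_b1²) = 33.213740, √(r_a2²−r_b2²) = 35.361837
base pitch p_b = π·m·cos α = 9.941956
CR = (33.213740 + 35.361837 − 141.325563·sin 21.67623°)/9.941956 = 1.647100
contact ratio ≈ 1.6471

1.6471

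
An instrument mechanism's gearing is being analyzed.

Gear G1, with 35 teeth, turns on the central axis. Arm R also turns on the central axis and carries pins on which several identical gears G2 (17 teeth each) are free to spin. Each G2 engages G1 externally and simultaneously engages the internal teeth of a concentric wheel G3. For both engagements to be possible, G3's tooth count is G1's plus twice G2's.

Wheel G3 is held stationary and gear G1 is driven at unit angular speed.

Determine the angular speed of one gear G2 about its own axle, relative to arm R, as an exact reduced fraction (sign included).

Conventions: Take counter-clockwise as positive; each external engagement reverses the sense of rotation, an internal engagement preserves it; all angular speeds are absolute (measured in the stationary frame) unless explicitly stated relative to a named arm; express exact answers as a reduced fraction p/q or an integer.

-2415/1768

recognized (axles ride arm R): planetary set, 35/17/69 teeth
ring teeth: 35 + 2·17 = 69
35(ω_sun−ω_arm) = −69(ω_ring−ω_arm),  ω_ring = 0, ω_sun = 1
35(1−ω_arm) = −69(0−ω_arm)  ⇒  104·ω_arm = 35  ⇒  ω_arm = 35/104
sun–planet mesh: 35·(1−35/104) = −17·(ω_p−ω_arm)  ⇒  ω_p−ω_arm = -2415/1768
exact speed ratio = -2415/1768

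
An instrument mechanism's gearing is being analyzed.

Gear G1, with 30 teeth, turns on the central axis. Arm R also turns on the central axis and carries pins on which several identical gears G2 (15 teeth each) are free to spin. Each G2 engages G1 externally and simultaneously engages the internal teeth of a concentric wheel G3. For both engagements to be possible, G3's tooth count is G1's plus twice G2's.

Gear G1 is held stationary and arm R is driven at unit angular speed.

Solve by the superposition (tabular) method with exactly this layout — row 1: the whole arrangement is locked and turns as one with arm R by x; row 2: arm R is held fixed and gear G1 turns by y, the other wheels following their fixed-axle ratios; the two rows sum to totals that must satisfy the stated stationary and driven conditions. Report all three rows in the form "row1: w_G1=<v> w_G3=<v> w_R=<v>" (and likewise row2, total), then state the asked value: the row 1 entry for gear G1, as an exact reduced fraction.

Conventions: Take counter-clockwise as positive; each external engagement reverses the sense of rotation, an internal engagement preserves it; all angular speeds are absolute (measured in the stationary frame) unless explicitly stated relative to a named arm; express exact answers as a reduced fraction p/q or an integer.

row1: w_G1=1 w_G3=1 w_R=1
row2: w_G1=-1 w_G3=1/2 w_R=0
total: w_G1=0 w_G3=3/2 w_R=1
asked value: 1

class = planetary set [G3 = 30+2·15 = 60; Willis about the carrier]
superposition row 1 [locked train]: every member turns x
row 2 — arm fixed, fixed-axis ratios: sun y, ring −(30/60)·y, arm 0
boundary: total ω_sun = x + y = 0 and total ω_arm = x = 1  ⇒  y = -1, x = 1
row 2 ring = −(30/60)·(-1) = 1/2
totals (row 1 + row 2): sun 1 + (-1) = 0, ring 1 + 1/2 = 3/2, arm 1 + 0 = 1
asked cell (row1, sun) = 1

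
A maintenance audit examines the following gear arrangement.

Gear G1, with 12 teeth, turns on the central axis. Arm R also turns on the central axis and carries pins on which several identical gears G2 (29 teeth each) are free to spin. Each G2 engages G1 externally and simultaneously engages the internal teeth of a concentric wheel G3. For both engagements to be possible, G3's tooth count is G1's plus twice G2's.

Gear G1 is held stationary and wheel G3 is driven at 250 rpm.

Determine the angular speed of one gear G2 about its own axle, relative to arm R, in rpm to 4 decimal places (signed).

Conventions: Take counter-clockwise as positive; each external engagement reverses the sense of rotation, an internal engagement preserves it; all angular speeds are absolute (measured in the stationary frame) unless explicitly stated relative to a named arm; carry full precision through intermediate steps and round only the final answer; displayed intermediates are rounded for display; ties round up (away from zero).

recognized (axles ride arm R): planetary set, 12/29/70 teeth
normalise by the input: solve with ω_ring = 1, then scale by 250 rpm
ring teeth: 12 + 2·29 = 70
12(ω_sun−ω_arm) = −70(ω_ring−ω_arm),  ω_sun = 0, ω_ring = 1
12(0−ω_arm) = −70(1−ω_arm)  ⇒  82·ω_arm = 70  ⇒  ω_arm = 35/41
sun–planet mesh: 12·(0−35/41) = −29·(ω_p−ω_arm)  ⇒  ω_p−ω_arm = 420/1189
scale: ω_p−ω_arm = 420/1189 × 250 rpm = +88.3095 rpm

+88.3095 rpm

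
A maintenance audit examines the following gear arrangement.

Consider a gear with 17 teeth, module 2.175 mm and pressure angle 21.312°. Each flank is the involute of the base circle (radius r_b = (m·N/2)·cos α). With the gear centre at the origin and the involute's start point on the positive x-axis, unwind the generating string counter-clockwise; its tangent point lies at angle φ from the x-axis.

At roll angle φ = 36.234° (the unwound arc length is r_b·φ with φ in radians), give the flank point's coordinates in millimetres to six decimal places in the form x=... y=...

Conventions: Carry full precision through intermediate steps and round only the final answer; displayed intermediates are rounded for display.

x=20.330531 y=1.394778

topology: single-mesh involute geometry — m = 2.175, N = 17
pitch radius r_p = m·N/2 = 2.175·17/2 = 18.487500
base radius r_b = r_p·cos α = 18.487500·cos 21.312° = 17.223235
roll angle φ = 36.234° = 0.63240260 rad
x = r_b·(cos φ + φ·sin φ) = 20.330531
y = r_b·(sin φ − φ·cos φ) = 1.394778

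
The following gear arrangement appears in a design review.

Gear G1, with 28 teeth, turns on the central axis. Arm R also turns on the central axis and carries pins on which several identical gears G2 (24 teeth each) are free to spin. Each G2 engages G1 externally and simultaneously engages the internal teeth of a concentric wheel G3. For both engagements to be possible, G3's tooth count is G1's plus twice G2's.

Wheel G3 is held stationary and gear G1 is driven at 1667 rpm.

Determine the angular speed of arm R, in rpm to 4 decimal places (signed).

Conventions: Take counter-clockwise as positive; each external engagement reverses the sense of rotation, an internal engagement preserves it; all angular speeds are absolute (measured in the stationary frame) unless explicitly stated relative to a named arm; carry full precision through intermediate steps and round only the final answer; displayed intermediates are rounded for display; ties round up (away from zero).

+448.8077 rpm

topology: planetary set — G1 28T / G2 24T / G3 76T, arm = carrier (Willis)
normalise by the input: solve with ω_sun = 1, then scale by 1667 rpm
ring teeth: 28 + 2·24 = 76
28(ω_sun−ω_arm) = −76(ω_ring−ω_arm),  ω_ring = 0, ω_sun = 1
28(1−ω_arm) = −76(0−ω_arm)  ⇒  104·ω_arm = 28  ⇒  ω_arm = 7/26
scale: ω_arm = 7/26 × 1667 rpm = +448.8077 rpm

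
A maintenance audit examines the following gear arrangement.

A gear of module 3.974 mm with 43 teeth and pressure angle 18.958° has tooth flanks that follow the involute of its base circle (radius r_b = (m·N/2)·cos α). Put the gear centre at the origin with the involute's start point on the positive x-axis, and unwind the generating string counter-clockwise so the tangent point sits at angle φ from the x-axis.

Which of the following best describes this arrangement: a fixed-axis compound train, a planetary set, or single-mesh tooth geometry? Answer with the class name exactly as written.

recognized (one wheel, involute flank): single-mesh tooth geometry, m = 3.974, N = 43
classification: single-mesh tooth geometry

single-mesh tooth geometry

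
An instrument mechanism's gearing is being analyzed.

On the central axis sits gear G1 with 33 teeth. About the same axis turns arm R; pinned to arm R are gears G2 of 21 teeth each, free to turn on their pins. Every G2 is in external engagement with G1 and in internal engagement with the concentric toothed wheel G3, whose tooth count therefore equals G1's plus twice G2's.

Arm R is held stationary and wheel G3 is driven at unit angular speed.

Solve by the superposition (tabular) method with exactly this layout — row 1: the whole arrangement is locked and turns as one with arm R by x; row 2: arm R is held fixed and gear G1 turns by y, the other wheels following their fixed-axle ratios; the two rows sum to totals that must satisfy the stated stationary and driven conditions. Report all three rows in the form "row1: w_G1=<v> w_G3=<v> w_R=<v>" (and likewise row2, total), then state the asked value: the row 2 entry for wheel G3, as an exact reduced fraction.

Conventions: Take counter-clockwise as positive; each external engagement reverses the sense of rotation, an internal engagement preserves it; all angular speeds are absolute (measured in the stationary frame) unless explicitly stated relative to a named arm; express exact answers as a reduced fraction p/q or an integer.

planetary set (33T centre, 21T on arm, 75T internal) — Willis relation
superposition row 1 [locked train]: every member turns x
superposition row 2 [arm held]: sun y, ring −(33/75)·y, arm 0
boundary: total ω_arm = x = 0 and total ω_ring = x − (33/75)·y = 1  ⇒  y = -25/11, x = 0
row 2 ring = −(33/75)·(-25/11) = 1
totals (row 1 + row 2): sun 0 + (-25/11) = -25/11, ring 0 + 1 = 1, arm 0 + 0 = 0
asked cell (row2, ring) = 1

row1: w_G1=0 w_G3=0 w_R=0
row2: w_G1=-25/11 w_G3=1 w_R=0
total: w_G1=-25/11 w_G3=1 w_R=0
asked value: 1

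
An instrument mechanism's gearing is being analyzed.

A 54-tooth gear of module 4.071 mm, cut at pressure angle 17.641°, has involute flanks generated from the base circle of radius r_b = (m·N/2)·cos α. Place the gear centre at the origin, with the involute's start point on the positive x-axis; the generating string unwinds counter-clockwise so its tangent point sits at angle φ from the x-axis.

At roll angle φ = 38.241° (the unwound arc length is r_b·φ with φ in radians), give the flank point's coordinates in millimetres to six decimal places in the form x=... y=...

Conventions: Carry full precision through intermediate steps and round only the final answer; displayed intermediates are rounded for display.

topology: single-mesh involute geometry — m = 4.071, N = 54
pitch radius r_p = m·N/2 = 4.071·54/2 = 109.917000
base radius r_b = r_p·cos α = 109.917000·cos 17.641° = 104.748049
roll angle φ = 38.241° = 0.66743136 rad
x = r_b·(cos φ + φ·sin φ) = 125.544155
y = r_b·(sin φ − φ·cos φ) = 9.925982

x=125.544155 y=9.925982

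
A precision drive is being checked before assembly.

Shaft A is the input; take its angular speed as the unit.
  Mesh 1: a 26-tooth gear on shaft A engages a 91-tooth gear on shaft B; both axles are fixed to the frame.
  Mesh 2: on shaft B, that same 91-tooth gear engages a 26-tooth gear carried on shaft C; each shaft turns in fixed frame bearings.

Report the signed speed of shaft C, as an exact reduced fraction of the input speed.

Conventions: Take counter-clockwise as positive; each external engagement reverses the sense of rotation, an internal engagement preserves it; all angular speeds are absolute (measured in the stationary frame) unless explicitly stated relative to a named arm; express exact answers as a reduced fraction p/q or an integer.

1

2-mesh fixed-axis compound train (all bearings frame-fixed)
mesh 1 [26T→91T]: |ω|/ω_in = 1×26/91 = 2/7, sense flips to −
mesh 2 [91T→26T]: |ω|/ω_in = (2/7)×91/26 = 1, sense flips to +
signed output speed (× input speed) = 1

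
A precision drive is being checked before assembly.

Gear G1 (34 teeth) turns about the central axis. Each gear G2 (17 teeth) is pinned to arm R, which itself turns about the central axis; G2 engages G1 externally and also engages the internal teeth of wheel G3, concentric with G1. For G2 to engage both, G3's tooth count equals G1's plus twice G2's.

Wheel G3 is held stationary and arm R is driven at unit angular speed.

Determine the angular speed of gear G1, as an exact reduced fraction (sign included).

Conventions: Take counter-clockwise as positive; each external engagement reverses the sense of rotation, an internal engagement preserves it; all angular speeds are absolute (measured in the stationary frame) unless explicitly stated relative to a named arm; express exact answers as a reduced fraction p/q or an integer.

3

recognized (axles ride arm R): planetary set, 34/17/68 teeth
ring teeth: 34 + 2·17 = 68
34(ω_sun−ω_arm) = −68(ω_ring−ω_arm),  ω_ring = 0, ω_arm = 1
ω_sun = 1 − (68/34)(0−1) = 3
exact speed ratio = 3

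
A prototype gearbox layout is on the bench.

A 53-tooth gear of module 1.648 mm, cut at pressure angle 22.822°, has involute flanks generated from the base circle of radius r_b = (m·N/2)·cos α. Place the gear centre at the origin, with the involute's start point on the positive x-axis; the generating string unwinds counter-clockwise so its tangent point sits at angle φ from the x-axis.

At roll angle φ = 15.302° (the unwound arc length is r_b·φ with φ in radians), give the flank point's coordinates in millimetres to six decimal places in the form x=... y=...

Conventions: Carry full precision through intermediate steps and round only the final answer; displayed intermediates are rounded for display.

x=41.663167 y=0.253778

topology: single-mesh involute geometry — m = 1.648, N = 53
pitch radius r_p = m·N/2 = 1.648·53/2 = 43.672000
base radius r_b = r_p·cos α = 43.672000·cos 22.822° = 40.253106
roll angle φ = 15.302° = 0.26707028 rad
x = r_b·(cos φ + φ·sin φ) = 41.663167
y = r_b·(sin φ − φ·cos φ) = 0.253778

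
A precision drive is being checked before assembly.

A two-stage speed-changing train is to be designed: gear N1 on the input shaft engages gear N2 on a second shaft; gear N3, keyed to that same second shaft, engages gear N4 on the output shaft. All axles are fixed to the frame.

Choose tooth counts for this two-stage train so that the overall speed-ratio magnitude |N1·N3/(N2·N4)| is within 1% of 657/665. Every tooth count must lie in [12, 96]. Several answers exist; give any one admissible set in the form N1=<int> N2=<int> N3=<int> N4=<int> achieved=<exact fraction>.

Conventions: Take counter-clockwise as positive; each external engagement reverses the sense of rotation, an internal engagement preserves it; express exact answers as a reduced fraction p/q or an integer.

N1=18 N2=14 N3=73 N4=95 achieved=657/665

2-stage fixed-axis compound train for ratio 657/665
target = 657/665 in lowest terms: an exact hit needs N1·N3 = k·657 and N2·N4 = k·665 for one integer k, every count in [12, 96]; additionally prefer no 1:1 stage (N1 ≠ N2, N3 ≠ N4)
k = 1: no 1:1-free in-range split of k·657 and k·665 into factor pairs; take k = 2
k = 2: N1·N3 = 1314 = 18·73, N2·N4 = 1330 = 14·95
achieved = 18·73/(14·95) = 657/665; |achieved − target| = 0 ≤ 657/66500 ✓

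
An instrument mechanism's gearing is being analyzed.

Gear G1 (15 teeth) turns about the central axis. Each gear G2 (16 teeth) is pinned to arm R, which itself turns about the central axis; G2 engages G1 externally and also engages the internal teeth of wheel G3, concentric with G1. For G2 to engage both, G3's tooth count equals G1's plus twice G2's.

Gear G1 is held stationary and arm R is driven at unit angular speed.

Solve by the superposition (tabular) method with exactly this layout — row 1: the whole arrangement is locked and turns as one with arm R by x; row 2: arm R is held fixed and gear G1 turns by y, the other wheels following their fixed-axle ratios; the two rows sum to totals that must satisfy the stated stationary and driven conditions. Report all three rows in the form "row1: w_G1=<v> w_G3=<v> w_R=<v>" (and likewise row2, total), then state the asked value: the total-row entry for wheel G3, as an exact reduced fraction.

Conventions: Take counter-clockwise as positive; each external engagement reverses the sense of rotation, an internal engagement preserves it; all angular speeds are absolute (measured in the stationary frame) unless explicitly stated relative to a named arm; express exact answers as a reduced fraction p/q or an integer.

row1: w_G1=1 w_G3=1 w_R=1
row2: w_G1=-1 w_G3=15/47 w_R=0
total: w_G1=0 w_G3=62/47 w_R=1
asked value: 62/47

topology: planetary set — G1 15T / G2 16T / G3 47T, arm = carrier (Willis)
superposition row 1 [locked train]: every member turns x
superposition row 2 [arm held]: sun y, ring −(15/47)·y, arm 0
boundary: total ω_sun = x + y = 0 and total ω_arm = x = 1  ⇒  y = -1, x = 1
row 2 ring = −(15/47)·(-1) = 15/47
totals (row 1 + row 2): sun 1 + (-1) = 0, ring 1 + 15/47 = 62/47, arm 1 + 0 = 1
asked cell (total, ring) = 62/47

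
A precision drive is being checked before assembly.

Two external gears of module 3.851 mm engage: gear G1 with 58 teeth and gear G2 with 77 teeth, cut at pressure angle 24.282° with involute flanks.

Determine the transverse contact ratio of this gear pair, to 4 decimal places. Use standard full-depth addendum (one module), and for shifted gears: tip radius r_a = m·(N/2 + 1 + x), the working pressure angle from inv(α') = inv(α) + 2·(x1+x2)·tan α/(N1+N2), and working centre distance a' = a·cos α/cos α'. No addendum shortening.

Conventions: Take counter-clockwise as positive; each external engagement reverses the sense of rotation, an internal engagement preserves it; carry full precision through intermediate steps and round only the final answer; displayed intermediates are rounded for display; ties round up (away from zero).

1.5911

single-mesh involute tooth geometry (58T engaging 77T at module 3.851)
base radii: r_b1 = 101.799039, r_b2 = 135.147001
tip radii: r_a1 = 115.530000, r_a2 = 152.114500
no profile shift: α' = α, a' = a
action lengths: √(r_a1²−r_b1²) = 54.627250, √(r_a2²−r_b2²) = 69.814822
base pitch p_b = π·m·cos α = 11.027969
CR = (54.627250 + 69.814822 − 259.942500·sin 24.28200°)/11.027969 = 1.591085
contact ratio ≈ 1.5911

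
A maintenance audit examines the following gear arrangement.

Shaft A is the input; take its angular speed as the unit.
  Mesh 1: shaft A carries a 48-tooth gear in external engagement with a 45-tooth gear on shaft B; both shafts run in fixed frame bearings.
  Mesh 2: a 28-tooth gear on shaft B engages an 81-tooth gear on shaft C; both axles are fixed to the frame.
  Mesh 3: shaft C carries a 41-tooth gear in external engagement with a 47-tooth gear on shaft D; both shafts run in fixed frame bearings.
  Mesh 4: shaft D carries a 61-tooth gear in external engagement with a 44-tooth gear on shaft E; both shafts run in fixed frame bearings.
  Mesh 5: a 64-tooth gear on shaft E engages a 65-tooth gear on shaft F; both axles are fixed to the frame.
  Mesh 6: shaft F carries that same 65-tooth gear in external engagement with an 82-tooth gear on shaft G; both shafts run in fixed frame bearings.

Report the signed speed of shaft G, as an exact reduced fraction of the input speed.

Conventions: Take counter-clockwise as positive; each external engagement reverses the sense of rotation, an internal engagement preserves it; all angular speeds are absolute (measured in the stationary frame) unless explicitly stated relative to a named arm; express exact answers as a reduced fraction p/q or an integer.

218624/628155

6-mesh fixed-axis compound train (all bearings frame-fixed)
mesh 1 [48T→45T]: |ω|/ω_in = 1×48/45 = 16/15, sense flips to −
mesh 2 [28T→81T]: |ω|/ω_in = (16/15)×28/81 = 448/1215, sense flips to +
mesh 3 [41T→47T]: |ω|/ω_in = (448/1215)×41/47 = 18368/57105, sense flips to −
mesh 4 [61T→44T]: |ω|/ω_in = (18368/57105)×61/44 = 280112/628155, sense flips to +
mesh 5 [64T→65T]: |ω|/ω_in = (280112/628155)×64/65 = 17927168/40830075, sense flips to −
mesh 6 [65T→82T]: |ω|/ω_in = (17927168/40830075)×65/82 = 218624/628155, sense flips to +
signed output speed (× input speed) = 218624/628155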